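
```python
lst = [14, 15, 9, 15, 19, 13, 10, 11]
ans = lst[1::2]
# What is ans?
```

lst has length 8. The slice lst[1::2] selects indices [1, 3, 5, 7] (1->15, 3->15, 5->13, 7->11), giving [15, 15, 13, 11].

[15, 15, 13, 11]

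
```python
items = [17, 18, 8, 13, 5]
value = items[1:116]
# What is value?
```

items has length 5. The slice items[1:116] selects indices [1, 2, 3, 4] (1->18, 2->8, 3->13, 4->5), giving [18, 8, 13, 5].

[18, 8, 13, 5]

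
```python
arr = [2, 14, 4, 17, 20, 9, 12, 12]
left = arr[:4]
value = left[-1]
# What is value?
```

arr has length 8. The slice arr[:4] selects indices [0, 1, 2, 3] (0->2, 1->14, 2->4, 3->17), giving [2, 14, 4, 17]. So left = [2, 14, 4, 17]. Then left[-1] = 17.

17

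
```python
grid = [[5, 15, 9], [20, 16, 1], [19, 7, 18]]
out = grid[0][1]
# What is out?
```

grid[0] = [5, 15, 9]. Taking column 1 of that row yields 15.

15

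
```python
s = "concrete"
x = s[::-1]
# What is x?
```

s has length 8. The slice s[::-1] selects indices [7, 6, 5, 4, 3, 2, 1, 0] (7->'e', 6->'t', 5->'e', 4->'r', 3->'c', 2->'n', 1->'o', 0->'c'), giving 'etercnoc'.

'etercnoc'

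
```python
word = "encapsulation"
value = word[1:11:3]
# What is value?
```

word has length 13. The slice word[1:11:3] selects indices [1, 4, 7, 10] (1->'n', 4->'p', 7->'l', 10->'i'), giving 'npli'.

'npli'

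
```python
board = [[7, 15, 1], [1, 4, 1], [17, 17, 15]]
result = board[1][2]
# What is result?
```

board[1] = [1, 4, 1]. Taking column 2 of that row yields 1.

1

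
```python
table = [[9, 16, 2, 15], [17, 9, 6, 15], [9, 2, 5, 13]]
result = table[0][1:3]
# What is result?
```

table[0] = [9, 16, 2, 15]. table[0] has length 4. The slice table[0][1:3] selects indices [1, 2] (1->16, 2->2), giving [16, 2].

[16, 2]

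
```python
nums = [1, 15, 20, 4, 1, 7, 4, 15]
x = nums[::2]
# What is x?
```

nums has length 8. The slice nums[::2] selects indices [0, 2, 4, 6] (0->1, 2->20, 4->1, 6->4), giving [1, 20, 1, 4].

[1, 20, 1, 4]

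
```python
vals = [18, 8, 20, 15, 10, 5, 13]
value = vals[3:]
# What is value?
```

vals has length 7. The slice vals[3:] selects indices [3, 4, 5, 6] (3->15, 4->10, 5->5, 6->13), giving [15, 10, 5, 13].

[15, 10, 5, 13]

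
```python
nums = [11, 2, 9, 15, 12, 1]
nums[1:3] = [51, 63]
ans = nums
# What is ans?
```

nums starts as [11, 2, 9, 15, 12, 1] (length 6). The slice nums[1:3] covers indices [1, 2] with values [2, 9]. Replacing that slice with [51, 63] (same length) produces [11, 51, 63, 15, 12, 1].

[11, 51, 63, 15, 12, 1]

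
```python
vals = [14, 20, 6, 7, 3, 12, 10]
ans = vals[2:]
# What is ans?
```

vals has length 7. The slice vals[2:] selects indices [2, 3, 4, 5, 6] (2->6, 3->7, 4->3, 5->12, 6->10), giving [6, 7, 3, 12, 10].

[6, 7, 3, 12, 10]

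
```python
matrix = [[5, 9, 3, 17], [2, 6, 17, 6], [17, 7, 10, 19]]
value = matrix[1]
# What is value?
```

matrix has 3 rows. Row 1 is [2, 6, 17, 6].

[2, 6, 17, 6]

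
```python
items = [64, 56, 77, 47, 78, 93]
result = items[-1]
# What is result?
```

items has length 6. Negative index -1 maps to positive index 6 + (-1) = 5. items[5] = 93.

93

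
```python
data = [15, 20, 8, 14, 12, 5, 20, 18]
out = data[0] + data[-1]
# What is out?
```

data has length 8. data[0] = 15.
data has length 8. Negative index -1 maps to positive index 8 + (-1) = 7. data[7] = 18.
Sum: 15 + 18 = 33.

33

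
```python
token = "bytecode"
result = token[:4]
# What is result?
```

token has length 8. The slice token[:4] selects indices [0, 1, 2, 3] (0->'b', 1->'y', 2->'t', 3->'e'), giving 'byte'.

'byte'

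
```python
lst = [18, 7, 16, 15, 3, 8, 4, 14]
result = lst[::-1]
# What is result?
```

lst has length 8. The slice lst[::-1] selects indices [7, 6, 5, 4, 3, 2, 1, 0] (7->14, 6->4, 5->8, 4->3, 3->15, 2->16, 1->7, 0->18), giving [14, 4, 8, 3, 15, 16, 7, 18].

[14, 4, 8, 3, 15, 16, 7, 18]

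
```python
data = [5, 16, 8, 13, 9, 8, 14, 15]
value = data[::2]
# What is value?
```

data has length 8. The slice data[::2] selects indices [0, 2, 4, 6] (0->5, 2->8, 4->9, 6->14), giving [5, 8, 9, 14].

[5, 8, 9, 14]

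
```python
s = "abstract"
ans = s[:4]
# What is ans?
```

s has length 8. The slice s[:4] selects indices [0, 1, 2, 3] (0->'a', 1->'b', 2->'s', 3->'t'), giving 'abst'.

'abst'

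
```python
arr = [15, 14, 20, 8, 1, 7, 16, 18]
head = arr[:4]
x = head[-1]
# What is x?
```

arr has length 8. The slice arr[:4] selects indices [0, 1, 2, 3] (0->15, 1->14, 2->20, 3->8), giving [15, 14, 20, 8]. So head = [15, 14, 20, 8]. Then head[-1] = 8.

8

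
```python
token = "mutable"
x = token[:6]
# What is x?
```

token has length 7. The slice token[:6] selects indices [0, 1, 2, 3, 4, 5] (0->'m', 1->'u', 2->'t', 3->'a', 4->'b', 5->'l'), giving 'mutabl'.

'mutabl'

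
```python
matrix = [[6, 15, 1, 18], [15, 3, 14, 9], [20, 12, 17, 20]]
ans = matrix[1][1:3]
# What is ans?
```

matrix[1] = [15, 3, 14, 9]. matrix[1] has length 4. The slice matrix[1][1:3] selects indices [1, 2] (1->3, 2->14), giving [3, 14].

[3, 14]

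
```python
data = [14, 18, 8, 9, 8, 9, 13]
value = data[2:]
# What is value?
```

data has length 7. The slice data[2:] selects indices [2, 3, 4, 5, 6] (2->8, 3->9, 4->8, 5->9, 6->13), giving [8, 9, 8, 9, 13].

[8, 9, 8, 9, 13]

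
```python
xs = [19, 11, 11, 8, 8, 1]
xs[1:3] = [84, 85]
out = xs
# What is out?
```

xs starts as [19, 11, 11, 8, 8, 1] (length 6). The slice xs[1:3] covers indices [1, 2] with values [11, 11]. Replacing that slice with [84, 85] (same length) produces [19, 84, 85, 8, 8, 1].

[19, 84, 85, 8, 8, 1]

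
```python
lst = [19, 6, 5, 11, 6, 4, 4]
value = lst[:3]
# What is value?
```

lst has length 7. The slice lst[:3] selects indices [0, 1, 2] (0->19, 1->6, 2->5), giving [19, 6, 5].

[19, 6, 5]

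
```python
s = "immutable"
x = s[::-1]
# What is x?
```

s has length 9. The slice s[::-1] selects indices [8, 7, 6, 5, 4, 3, 2, 1, 0] (8->'e', 7->'l', 6->'b', 5->'a', 4->'t', 3->'u', 2->'m', 1->'m', 0->'i'), giving 'elbatummi'.

'elbatummi'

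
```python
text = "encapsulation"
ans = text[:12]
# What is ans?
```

text has length 13. The slice text[:12] selects indices [0, 1, 2, 3, 4, 5, 6, 7, 8, 9, 10, 11] (0->'e', 1->'n', 2->'c', 3->'a', 4->'p', 5->'s', 6->'u', 7->'l', 8->'a', 9->'t', 10->'i', 11->'o'), giving 'encapsulatio'.

'encapsulatio'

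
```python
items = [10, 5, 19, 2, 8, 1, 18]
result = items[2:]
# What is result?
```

items has length 7. The slice items[2:] selects indices [2, 3, 4, 5, 6] (2->19, 3->2, 4->8, 5->1, 6->18), giving [19, 2, 8, 1, 18].

[19, 2, 8, 1, 18]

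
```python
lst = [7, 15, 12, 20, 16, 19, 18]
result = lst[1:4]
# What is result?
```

lst has length 7. The slice lst[1:4] selects indices [1, 2, 3] (1->15, 2->12, 3->20), giving [15, 12, 20].

[15, 12, 20]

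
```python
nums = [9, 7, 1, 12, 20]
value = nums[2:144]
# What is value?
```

nums has length 5. The slice nums[2:144] selects indices [2, 3, 4] (2->1, 3->12, 4->20), giving [1, 12, 20].

[1, 12, 20]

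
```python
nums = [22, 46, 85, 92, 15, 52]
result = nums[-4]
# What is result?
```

nums has length 6. Negative index -4 maps to positive index 6 + (-4) = 2. nums[2] = 85.

85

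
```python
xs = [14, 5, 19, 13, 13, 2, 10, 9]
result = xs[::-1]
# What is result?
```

xs has length 8. The slice xs[::-1] selects indices [7, 6, 5, 4, 3, 2, 1, 0] (7->9, 6->10, 5->2, 4->13, 3->13, 2->19, 1->5, 0->14), giving [9, 10, 2, 13, 13, 19, 5, 14].

[9, 10, 2, 13, 13, 19, 5, 14]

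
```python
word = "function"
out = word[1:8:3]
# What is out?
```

word has length 8. The slice word[1:8:3] selects indices [1, 4, 7] (1->'u', 4->'t', 7->'n'), giving 'utn'.

'utn'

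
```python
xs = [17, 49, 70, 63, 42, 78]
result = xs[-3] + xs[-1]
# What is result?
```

xs has length 6. Negative index -3 maps to positive index 6 + (-3) = 3. xs[3] = 63.
xs has length 6. Negative index -1 maps to positive index 6 + (-1) = 5. xs[5] = 78.
Sum: 63 + 78 = 141.

141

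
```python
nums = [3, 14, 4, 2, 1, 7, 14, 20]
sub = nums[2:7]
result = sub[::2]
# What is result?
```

nums has length 8. The slice nums[2:7] selects indices [2, 3, 4, 5, 6] (2->4, 3->2, 4->1, 5->7, 6->14), giving [4, 2, 1, 7, 14]. So sub = [4, 2, 1, 7, 14]. sub has length 5. The slice sub[::2] selects indices [0, 2, 4] (0->4, 2->1, 4->14), giving [4, 1, 14].

[4, 1, 14]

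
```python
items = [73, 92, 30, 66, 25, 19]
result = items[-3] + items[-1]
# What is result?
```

items has length 6. Negative index -3 maps to positive index 6 + (-3) = 3. items[3] = 66.
items has length 6. Negative index -1 maps to positive index 6 + (-1) = 5. items[5] = 19.
Sum: 66 + 19 = 85.

85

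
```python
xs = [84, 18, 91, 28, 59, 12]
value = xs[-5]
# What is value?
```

xs has length 6. Negative index -5 maps to positive index 6 + (-5) = 1. xs[1] = 18.

18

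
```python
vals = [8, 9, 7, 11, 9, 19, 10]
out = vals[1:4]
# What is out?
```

vals has length 7. The slice vals[1:4] selects indices [1, 2, 3] (1->9, 2->7, 3->11), giving [9, 7, 11].

[9, 7, 11]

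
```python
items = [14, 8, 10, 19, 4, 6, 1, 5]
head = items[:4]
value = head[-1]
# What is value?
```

items has length 8. The slice items[:4] selects indices [0, 1, 2, 3] (0->14, 1->8, 2->10, 3->19), giving [14, 8, 10, 19]. So head = [14, 8, 10, 19]. Then head[-1] = 19.

19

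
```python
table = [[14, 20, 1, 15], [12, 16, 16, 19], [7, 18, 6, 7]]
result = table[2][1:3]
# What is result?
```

table[2] = [7, 18, 6, 7]. table[2] has length 4. The slice table[2][1:3] selects indices [1, 2] (1->18, 2->6), giving [18, 6].

[18, 6]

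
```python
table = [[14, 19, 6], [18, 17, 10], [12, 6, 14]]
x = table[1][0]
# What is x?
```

table[1] = [18, 17, 10]. Taking column 0 of that row yields 18.

18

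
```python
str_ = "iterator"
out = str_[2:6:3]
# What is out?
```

str_ has length 8. The slice str_[2:6:3] selects indices [2, 5] (2->'e', 5->'t'), giving 'et'.

'et'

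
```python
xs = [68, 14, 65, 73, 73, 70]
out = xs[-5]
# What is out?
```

xs has length 6. Negative index -5 maps to positive index 6 + (-5) = 1. xs[1] = 14.

14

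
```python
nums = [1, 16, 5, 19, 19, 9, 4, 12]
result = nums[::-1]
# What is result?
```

nums has length 8. The slice nums[::-1] selects indices [7, 6, 5, 4, 3, 2, 1, 0] (7->12, 6->4, 5->9, 4->19, 3->19, 2->5, 1->16, 0->1), giving [12, 4, 9, 19, 19, 5, 16, 1].

[12, 4, 9, 19, 19, 5, 16, 1]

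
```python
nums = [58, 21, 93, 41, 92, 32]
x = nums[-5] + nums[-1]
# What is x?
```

nums has length 6. Negative index -5 maps to positive index 6 + (-5) = 1. nums[1] = 21.
nums has length 6. Negative index -1 maps to positive index 6 + (-1) = 5. nums[5] = 32.
Sum: 21 + 32 = 53.

53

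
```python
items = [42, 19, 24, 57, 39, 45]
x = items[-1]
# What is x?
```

items has length 6. Negative index -1 maps to positive index 6 + (-1) = 5. items[5] = 45.

45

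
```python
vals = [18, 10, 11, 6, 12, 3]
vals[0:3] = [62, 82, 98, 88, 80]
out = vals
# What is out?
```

vals starts as [18, 10, 11, 6, 12, 3] (length 6). The slice vals[0:3] covers indices [0, 1, 2] with values [18, 10, 11]. Replacing that slice with [62, 82, 98, 88, 80] (different length) produces [62, 82, 98, 88, 80, 6, 12, 3].

[62, 82, 98, 88, 80, 6, 12, 3]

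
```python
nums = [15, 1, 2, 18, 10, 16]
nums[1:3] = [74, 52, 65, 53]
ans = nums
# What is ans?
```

nums starts as [15, 1, 2, 18, 10, 16] (length 6). The slice nums[1:3] covers indices [1, 2] with values [1, 2]. Replacing that slice with [74, 52, 65, 53] (different length) produces [15, 74, 52, 65, 53, 18, 10, 16].

[15, 74, 52, 65, 53, 18, 10, 16]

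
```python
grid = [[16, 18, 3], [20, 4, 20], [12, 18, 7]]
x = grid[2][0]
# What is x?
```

grid[2] = [12, 18, 7]. Taking column 0 of that row yields 12.

12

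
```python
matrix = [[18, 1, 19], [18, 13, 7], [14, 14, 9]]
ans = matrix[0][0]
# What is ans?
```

matrix[0] = [18, 1, 19]. Taking column 0 of that row yields 18.

18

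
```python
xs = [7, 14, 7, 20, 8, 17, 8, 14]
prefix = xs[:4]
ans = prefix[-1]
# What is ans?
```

xs has length 8. The slice xs[:4] selects indices [0, 1, 2, 3] (0->7, 1->14, 2->7, 3->20), giving [7, 14, 7, 20]. So prefix = [7, 14, 7, 20]. Then prefix[-1] = 20.

20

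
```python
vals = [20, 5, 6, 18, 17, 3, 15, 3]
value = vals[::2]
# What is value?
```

vals has length 8. The slice vals[::2] selects indices [0, 2, 4, 6] (0->20, 2->6, 4->17, 6->15), giving [20, 6, 17, 15].

[20, 6, 17, 15]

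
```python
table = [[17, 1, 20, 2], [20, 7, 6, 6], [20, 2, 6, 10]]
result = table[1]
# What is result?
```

table has 3 rows. Row 1 is [20, 7, 6, 6].

[20, 7, 6, 6]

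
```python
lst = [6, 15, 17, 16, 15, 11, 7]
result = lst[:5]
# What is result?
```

lst has length 7. The slice lst[:5] selects indices [0, 1, 2, 3, 4] (0->6, 1->15, 2->17, 3->16, 4->15), giving [6, 15, 17, 16, 15].

[6, 15, 17, 16, 15]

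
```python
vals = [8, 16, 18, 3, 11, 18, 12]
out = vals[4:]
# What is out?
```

vals has length 7. The slice vals[4:] selects indices [4, 5, 6] (4->11, 5->18, 6->12), giving [11, 18, 12].

[11, 18, 12]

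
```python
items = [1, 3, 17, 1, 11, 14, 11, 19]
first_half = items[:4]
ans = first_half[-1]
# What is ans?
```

items has length 8. The slice items[:4] selects indices [0, 1, 2, 3] (0->1, 1->3, 2->17, 3->1), giving [1, 3, 17, 1]. So first_half = [1, 3, 17, 1]. Then first_half[-1] = 1.

1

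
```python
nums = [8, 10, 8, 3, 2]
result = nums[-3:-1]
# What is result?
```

nums has length 5. The slice nums[-3:-1] selects indices [2, 3] (2->8, 3->3), giving [8, 3].

[8, 3]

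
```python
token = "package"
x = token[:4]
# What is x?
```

token has length 7. The slice token[:4] selects indices [0, 1, 2, 3] (0->'p', 1->'a', 2->'c', 3->'k'), giving 'pack'.

'pack'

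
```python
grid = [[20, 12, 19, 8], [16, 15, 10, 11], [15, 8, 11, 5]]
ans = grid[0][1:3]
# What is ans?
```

grid[0] = [20, 12, 19, 8]. grid[0] has length 4. The slice grid[0][1:3] selects indices [1, 2] (1->12, 2->19), giving [12, 19].

[12, 19]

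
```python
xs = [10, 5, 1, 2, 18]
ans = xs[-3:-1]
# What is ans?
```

xs has length 5. The slice xs[-3:-1] selects indices [2, 3] (2->1, 3->2), giving [1, 2].

[1, 2]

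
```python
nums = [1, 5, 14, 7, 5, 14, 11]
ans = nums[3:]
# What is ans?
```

nums has length 7. The slice nums[3:] selects indices [3, 4, 5, 6] (3->7, 4->5, 5->14, 6->11), giving [7, 5, 14, 11].

[7, 5, 14, 11]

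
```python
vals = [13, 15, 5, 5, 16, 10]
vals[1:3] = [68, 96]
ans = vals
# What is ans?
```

vals starts as [13, 15, 5, 5, 16, 10] (length 6). The slice vals[1:3] covers indices [1, 2] with values [15, 5]. Replacing that slice with [68, 96] (same length) produces [13, 68, 96, 5, 16, 10].

[13, 68, 96, 5, 16, 10]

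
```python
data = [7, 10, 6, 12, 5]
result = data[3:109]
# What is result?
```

data has length 5. The slice data[3:109] selects indices [3, 4] (3->12, 4->5), giving [12, 5].

[12, 5]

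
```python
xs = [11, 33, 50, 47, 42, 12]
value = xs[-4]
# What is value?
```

xs has length 6. Negative index -4 maps to positive index 6 + (-4) = 2. xs[2] = 50.

50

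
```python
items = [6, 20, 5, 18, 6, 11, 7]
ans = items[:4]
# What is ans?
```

items has length 7. The slice items[:4] selects indices [0, 1, 2, 3] (0->6, 1->20, 2->5, 3->18), giving [6, 20, 5, 18].

[6, 20, 5, 18]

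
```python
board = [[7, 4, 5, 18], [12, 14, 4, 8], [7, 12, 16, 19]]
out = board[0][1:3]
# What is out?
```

board[0] = [7, 4, 5, 18]. board[0] has length 4. The slice board[0][1:3] selects indices [1, 2] (1->4, 2->5), giving [4, 5].

[4, 5]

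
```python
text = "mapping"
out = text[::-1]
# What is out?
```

text has length 7. The slice text[::-1] selects indices [6, 5, 4, 3, 2, 1, 0] (6->'g', 5->'n', 4->'i', 3->'p', 2->'p', 1->'a', 0->'m'), giving 'gnippam'.

'gnippam'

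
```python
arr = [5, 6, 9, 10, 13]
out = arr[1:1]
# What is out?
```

arr has length 5. The slice arr[1:1] resolves to an empty index range, so the result is [].

[]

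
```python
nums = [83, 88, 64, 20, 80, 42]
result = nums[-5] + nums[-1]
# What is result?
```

nums has length 6. Negative index -5 maps to positive index 6 + (-5) = 1. nums[1] = 88.
nums has length 6. Negative index -1 maps to positive index 6 + (-1) = 5. nums[5] = 42.
Sum: 88 + 42 = 130.

130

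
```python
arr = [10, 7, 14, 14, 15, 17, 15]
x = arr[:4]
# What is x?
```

arr has length 7. The slice arr[:4] selects indices [0, 1, 2, 3] (0->10, 1->7, 2->14, 3->14), giving [10, 7, 14, 14].

[10, 7, 14, 14]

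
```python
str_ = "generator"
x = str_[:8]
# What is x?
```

str_ has length 9. The slice str_[:8] selects indices [0, 1, 2, 3, 4, 5, 6, 7] (0->'g', 1->'e', 2->'n', 3->'e', 4->'r', 5->'a', 6->'t', 7->'o'), giving 'generato'.

'generato'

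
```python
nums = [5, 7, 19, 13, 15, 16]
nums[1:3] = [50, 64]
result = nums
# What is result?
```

nums starts as [5, 7, 19, 13, 15, 16] (length 6). The slice nums[1:3] covers indices [1, 2] with values [7, 19]. Replacing that slice with [50, 64] (same length) produces [5, 50, 64, 13, 15, 16].

[5, 50, 64, 13, 15, 16]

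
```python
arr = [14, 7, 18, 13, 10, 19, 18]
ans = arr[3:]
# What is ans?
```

arr has length 7. The slice arr[3:] selects indices [3, 4, 5, 6] (3->13, 4->10, 5->19, 6->18), giving [13, 10, 19, 18].

[13, 10, 19, 18]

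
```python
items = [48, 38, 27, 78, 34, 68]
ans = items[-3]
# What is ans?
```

items has length 6. Negative index -3 maps to positive index 6 + (-3) = 3. items[3] = 78.

78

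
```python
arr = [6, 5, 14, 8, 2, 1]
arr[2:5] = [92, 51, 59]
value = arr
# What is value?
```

arr starts as [6, 5, 14, 8, 2, 1] (length 6). The slice arr[2:5] covers indices [2, 3, 4] with values [14, 8, 2]. Replacing that slice with [92, 51, 59] (same length) produces [6, 5, 92, 51, 59, 1].

[6, 5, 92, 51, 59, 1]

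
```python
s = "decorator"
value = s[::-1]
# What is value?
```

s has length 9. The slice s[::-1] selects indices [8, 7, 6, 5, 4, 3, 2, 1, 0] (8->'r', 7->'o', 6->'t', 5->'a', 4->'r', 3->'o', 2->'c', 1->'e', 0->'d'), giving 'rotaroced'.

'rotaroced'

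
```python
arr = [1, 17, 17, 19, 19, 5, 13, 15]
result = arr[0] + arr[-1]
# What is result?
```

arr has length 8. arr[0] = 1.
arr has length 8. Negative index -1 maps to positive index 8 + (-1) = 7. arr[7] = 15.
Sum: 1 + 15 = 16.

16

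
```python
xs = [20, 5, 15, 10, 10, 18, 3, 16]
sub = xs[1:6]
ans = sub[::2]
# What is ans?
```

xs has length 8. The slice xs[1:6] selects indices [1, 2, 3, 4, 5] (1->5, 2->15, 3->10, 4->10, 5->18), giving [5, 15, 10, 10, 18]. So sub = [5, 15, 10, 10, 18]. sub has length 5. The slice sub[::2] selects indices [0, 2, 4] (0->5, 2->10, 4->18), giving [5, 10, 18].

[5, 10, 18]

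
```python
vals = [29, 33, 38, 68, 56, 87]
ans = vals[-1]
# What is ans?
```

vals has length 6. Negative index -1 maps to positive index 6 + (-1) = 5. vals[5] = 87.

87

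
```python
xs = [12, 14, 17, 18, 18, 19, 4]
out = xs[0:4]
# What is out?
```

xs has length 7. The slice xs[0:4] selects indices [0, 1, 2, 3] (0->12, 1->14, 2->17, 3->18), giving [12, 14, 17, 18].

[12, 14, 17, 18]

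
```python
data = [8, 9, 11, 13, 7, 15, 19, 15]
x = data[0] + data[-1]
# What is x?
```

data has length 8. data[0] = 8.
data has length 8. Negative index -1 maps to positive index 8 + (-1) = 7. data[7] = 15.
Sum: 8 + 15 = 23.

23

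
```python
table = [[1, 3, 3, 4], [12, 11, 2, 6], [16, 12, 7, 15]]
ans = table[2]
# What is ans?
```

table has 3 rows. Row 2 is [16, 12, 7, 15].

[16, 12, 7, 15]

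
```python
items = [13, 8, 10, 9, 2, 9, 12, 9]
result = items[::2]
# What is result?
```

items has length 8. The slice items[::2] selects indices [0, 2, 4, 6] (0->13, 2->10, 4->2, 6->12), giving [13, 10, 2, 12].

[13, 10, 2, 12]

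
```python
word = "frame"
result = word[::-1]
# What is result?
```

word has length 5. The slice word[::-1] selects indices [4, 3, 2, 1, 0] (4->'e', 3->'m', 2->'a', 1->'r', 0->'f'), giving 'emarf'.

'emarf'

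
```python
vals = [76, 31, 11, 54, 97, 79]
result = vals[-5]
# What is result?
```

vals has length 6. Negative index -5 maps to positive index 6 + (-5) = 1. vals[1] = 31.

31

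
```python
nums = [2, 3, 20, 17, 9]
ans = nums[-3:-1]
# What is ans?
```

nums has length 5. The slice nums[-3:-1] selects indices [2, 3] (2->20, 3->17), giving [20, 17].

[20, 17]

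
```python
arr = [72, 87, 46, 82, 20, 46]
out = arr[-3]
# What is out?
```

arr has length 6. Negative index -3 maps to positive index 6 + (-3) = 3. arr[3] = 82.

82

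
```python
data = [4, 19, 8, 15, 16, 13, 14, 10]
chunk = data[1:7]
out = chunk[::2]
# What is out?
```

data has length 8. The slice data[1:7] selects indices [1, 2, 3, 4, 5, 6] (1->19, 2->8, 3->15, 4->16, 5->13, 6->14), giving [19, 8, 15, 16, 13, 14]. So chunk = [19, 8, 15, 16, 13, 14]. chunk has length 6. The slice chunk[::2] selects indices [0, 2, 4] (0->19, 2->15, 4->13), giving [19, 15, 13].

[19, 15, 13]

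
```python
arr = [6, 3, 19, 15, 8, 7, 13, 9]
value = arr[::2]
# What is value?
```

arr has length 8. The slice arr[::2] selects indices [0, 2, 4, 6] (0->6, 2->19, 4->8, 6->13), giving [6, 19, 8, 13].

[6, 19, 8, 13]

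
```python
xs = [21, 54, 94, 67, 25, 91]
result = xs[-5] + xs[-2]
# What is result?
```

xs has length 6. Negative index -5 maps to positive index 6 + (-5) = 1. xs[1] = 54.
xs has length 6. Negative index -2 maps to positive index 6 + (-2) = 4. xs[4] = 25.
Sum: 54 + 25 = 79.

79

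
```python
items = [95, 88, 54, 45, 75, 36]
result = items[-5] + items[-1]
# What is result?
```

items has length 6. Negative index -5 maps to positive index 6 + (-5) = 1. items[1] = 88.
items has length 6. Negative index -1 maps to positive index 6 + (-1) = 5. items[5] = 36.
Sum: 88 + 36 = 124.

124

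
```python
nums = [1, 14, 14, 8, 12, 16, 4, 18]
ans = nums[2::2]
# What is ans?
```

nums has length 8. The slice nums[2::2] selects indices [2, 4, 6] (2->14, 4->12, 6->4), giving [14, 12, 4].

[14, 12, 4]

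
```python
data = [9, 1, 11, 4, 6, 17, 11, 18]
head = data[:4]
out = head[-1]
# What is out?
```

data has length 8. The slice data[:4] selects indices [0, 1, 2, 3] (0->9, 1->1, 2->11, 3->4), giving [9, 1, 11, 4]. So head = [9, 1, 11, 4]. Then head[-1] = 4.

4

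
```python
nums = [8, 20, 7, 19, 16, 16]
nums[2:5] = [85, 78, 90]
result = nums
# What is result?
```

nums starts as [8, 20, 7, 19, 16, 16] (length 6). The slice nums[2:5] covers indices [2, 3, 4] with values [7, 19, 16]. Replacing that slice with [85, 78, 90] (same length) produces [8, 20, 85, 78, 90, 16].

[8, 20, 85, 78, 90, 16]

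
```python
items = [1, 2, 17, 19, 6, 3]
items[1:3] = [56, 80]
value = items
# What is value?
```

items starts as [1, 2, 17, 19, 6, 3] (length 6). The slice items[1:3] covers indices [1, 2] with values [2, 17]. Replacing that slice with [56, 80] (same length) produces [1, 56, 80, 19, 6, 3].

[1, 56, 80, 19, 6, 3]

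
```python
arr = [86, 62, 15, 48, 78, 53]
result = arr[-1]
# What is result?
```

arr has length 6. Negative index -1 maps to positive index 6 + (-1) = 5. arr[5] = 53.

53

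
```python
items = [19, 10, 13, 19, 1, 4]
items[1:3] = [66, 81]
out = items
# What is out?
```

items starts as [19, 10, 13, 19, 1, 4] (length 6). The slice items[1:3] covers indices [1, 2] with values [10, 13]. Replacing that slice with [66, 81] (same length) produces [19, 66, 81, 19, 1, 4].

[19, 66, 81, 19, 1, 4]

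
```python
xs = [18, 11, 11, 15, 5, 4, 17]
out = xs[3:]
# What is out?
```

xs has length 7. The slice xs[3:] selects indices [3, 4, 5, 6] (3->15, 4->5, 5->4, 6->17), giving [15, 5, 4, 17].

[15, 5, 4, 17]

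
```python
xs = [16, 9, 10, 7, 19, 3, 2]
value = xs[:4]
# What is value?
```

xs has length 7. The slice xs[:4] selects indices [0, 1, 2, 3] (0->16, 1->9, 2->10, 3->7), giving [16, 9, 10, 7].

[16, 9, 10, 7]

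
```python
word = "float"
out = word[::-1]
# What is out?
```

word has length 5. The slice word[::-1] selects indices [4, 3, 2, 1, 0] (4->'t', 3->'a', 2->'o', 1->'l', 0->'f'), giving 'taolf'.

'taolf'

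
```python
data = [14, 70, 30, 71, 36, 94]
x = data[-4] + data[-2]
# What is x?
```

data has length 6. Negative index -4 maps to positive index 6 + (-4) = 2. data[2] = 30.
data has length 6. Negative index -2 maps to positive index 6 + (-2) = 4. data[4] = 36.
Sum: 30 + 36 = 66.

66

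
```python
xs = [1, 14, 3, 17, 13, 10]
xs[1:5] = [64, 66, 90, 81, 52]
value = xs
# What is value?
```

xs starts as [1, 14, 3, 17, 13, 10] (length 6). The slice xs[1:5] covers indices [1, 2, 3, 4] with values [14, 3, 17, 13]. Replacing that slice with [64, 66, 90, 81, 52] (different length) produces [1, 64, 66, 90, 81, 52, 10].

[1, 64, 66, 90, 81, 52, 10]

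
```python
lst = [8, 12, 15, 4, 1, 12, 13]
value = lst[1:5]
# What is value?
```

lst has length 7. The slice lst[1:5] selects indices [1, 2, 3, 4] (1->12, 2->15, 3->4, 4->1), giving [12, 15, 4, 1].

[12, 15, 4, 1]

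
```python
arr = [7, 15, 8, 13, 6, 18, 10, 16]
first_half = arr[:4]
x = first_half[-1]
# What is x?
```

arr has length 8. The slice arr[:4] selects indices [0, 1, 2, 3] (0->7, 1->15, 2->8, 3->13), giving [7, 15, 8, 13]. So first_half = [7, 15, 8, 13]. Then first_half[-1] = 13.

13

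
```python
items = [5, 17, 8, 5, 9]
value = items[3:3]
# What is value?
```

items has length 5. The slice items[3:3] resolves to an empty index range, so the result is [].

[]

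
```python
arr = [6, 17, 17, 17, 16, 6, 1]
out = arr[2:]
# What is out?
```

arr has length 7. The slice arr[2:] selects indices [2, 3, 4, 5, 6] (2->17, 3->17, 4->16, 5->6, 6->1), giving [17, 17, 16, 6, 1].

[17, 17, 16, 6, 1]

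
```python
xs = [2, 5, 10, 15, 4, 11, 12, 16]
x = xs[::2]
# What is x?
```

xs has length 8. The slice xs[::2] selects indices [0, 2, 4, 6] (0->2, 2->10, 4->4, 6->12), giving [2, 10, 4, 12].

[2, 10, 4, 12]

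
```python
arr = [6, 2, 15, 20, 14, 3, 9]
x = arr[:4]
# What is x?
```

arr has length 7. The slice arr[:4] selects indices [0, 1, 2, 3] (0->6, 1->2, 2->15, 3->20), giving [6, 2, 15, 20].

[6, 2, 15, 20]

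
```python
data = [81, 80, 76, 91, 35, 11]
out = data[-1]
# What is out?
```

data has length 6. Negative index -1 maps to positive index 6 + (-1) = 5. data[5] = 11.

11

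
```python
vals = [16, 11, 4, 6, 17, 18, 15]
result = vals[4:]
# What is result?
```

vals has length 7. The slice vals[4:] selects indices [4, 5, 6] (4->17, 5->18, 6->15), giving [17, 18, 15].

[17, 18, 15]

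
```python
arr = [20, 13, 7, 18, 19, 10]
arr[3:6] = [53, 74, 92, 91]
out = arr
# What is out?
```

arr starts as [20, 13, 7, 18, 19, 10] (length 6). The slice arr[3:6] covers indices [3, 4, 5] with values [18, 19, 10]. Replacing that slice with [53, 74, 92, 91] (different length) produces [20, 13, 7, 53, 74, 92, 91].

[20, 13, 7, 53, 74, 92, 91]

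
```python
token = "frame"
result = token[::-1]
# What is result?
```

token has length 5. The slice token[::-1] selects indices [4, 3, 2, 1, 0] (4->'e', 3->'m', 2->'a', 1->'r', 0->'f'), giving 'emarf'.

'emarf'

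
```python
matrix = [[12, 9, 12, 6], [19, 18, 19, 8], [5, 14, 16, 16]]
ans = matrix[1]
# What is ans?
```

matrix has 3 rows. Row 1 is [19, 18, 19, 8].

[19, 18, 19, 8]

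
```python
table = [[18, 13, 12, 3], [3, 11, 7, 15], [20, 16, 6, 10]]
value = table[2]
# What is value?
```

table has 3 rows. Row 2 is [20, 16, 6, 10].

[20, 16, 6, 10]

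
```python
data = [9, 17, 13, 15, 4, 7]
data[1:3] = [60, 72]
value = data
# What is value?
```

data starts as [9, 17, 13, 15, 4, 7] (length 6). The slice data[1:3] covers indices [1, 2] with values [17, 13]. Replacing that slice with [60, 72] (same length) produces [9, 60, 72, 15, 4, 7].

[9, 60, 72, 15, 4, 7]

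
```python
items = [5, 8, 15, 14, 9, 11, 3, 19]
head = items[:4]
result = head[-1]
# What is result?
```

items has length 8. The slice items[:4] selects indices [0, 1, 2, 3] (0->5, 1->8, 2->15, 3->14), giving [5, 8, 15, 14]. So head = [5, 8, 15, 14]. Then head[-1] = 14.

14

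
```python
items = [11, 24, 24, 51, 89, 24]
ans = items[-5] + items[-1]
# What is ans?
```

items has length 6. Negative index -5 maps to positive index 6 + (-5) = 1. items[1] = 24.
items has length 6. Negative index -1 maps to positive index 6 + (-1) = 5. items[5] = 24.
Sum: 24 + 24 = 48.

48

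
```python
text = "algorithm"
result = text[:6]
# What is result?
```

text has length 9. The slice text[:6] selects indices [0, 1, 2, 3, 4, 5] (0->'a', 1->'l', 2->'g', 3->'o', 4->'r', 5->'i'), giving 'algori'.

'algori'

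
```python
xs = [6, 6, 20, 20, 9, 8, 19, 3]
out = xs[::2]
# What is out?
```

xs has length 8. The slice xs[::2] selects indices [0, 2, 4, 6] (0->6, 2->20, 4->9, 6->19), giving [6, 20, 9, 19].

[6, 20, 9, 19]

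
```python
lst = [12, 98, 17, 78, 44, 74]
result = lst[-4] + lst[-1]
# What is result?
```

lst has length 6. Negative index -4 maps to positive index 6 + (-4) = 2. lst[2] = 17.
lst has length 6. Negative index -1 maps to positive index 6 + (-1) = 5. lst[5] = 74.
Sum: 17 + 74 = 91.

91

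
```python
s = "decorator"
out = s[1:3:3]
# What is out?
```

s has length 9. The slice s[1:3:3] selects indices [1] (1->'e'), giving 'e'.

'e'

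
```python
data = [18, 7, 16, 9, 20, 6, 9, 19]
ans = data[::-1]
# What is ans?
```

data has length 8. The slice data[::-1] selects indices [7, 6, 5, 4, 3, 2, 1, 0] (7->19, 6->9, 5->6, 4->20, 3->9, 2->16, 1->7, 0->18), giving [19, 9, 6, 20, 9, 16, 7, 18].

[19, 9, 6, 20, 9, 16, 7, 18]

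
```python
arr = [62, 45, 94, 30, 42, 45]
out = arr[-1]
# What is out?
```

arr has length 6. Negative index -1 maps to positive index 6 + (-1) = 5. arr[5] = 45.

45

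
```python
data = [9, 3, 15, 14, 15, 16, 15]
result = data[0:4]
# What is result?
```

data has length 7. The slice data[0:4] selects indices [0, 1, 2, 3] (0->9, 1->3, 2->15, 3->14), giving [9, 3, 15, 14].

[9, 3, 15, 14]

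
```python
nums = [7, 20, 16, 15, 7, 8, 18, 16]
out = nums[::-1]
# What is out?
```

nums has length 8. The slice nums[::-1] selects indices [7, 6, 5, 4, 3, 2, 1, 0] (7->16, 6->18, 5->8, 4->7, 3->15, 2->16, 1->20, 0->7), giving [16, 18, 8, 7, 15, 16, 20, 7].

[16, 18, 8, 7, 15, 16, 20, 7]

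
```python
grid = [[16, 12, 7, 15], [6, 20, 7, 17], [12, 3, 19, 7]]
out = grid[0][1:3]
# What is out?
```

grid[0] = [16, 12, 7, 15]. grid[0] has length 4. The slice grid[0][1:3] selects indices [1, 2] (1->12, 2->7), giving [12, 7].

[12, 7]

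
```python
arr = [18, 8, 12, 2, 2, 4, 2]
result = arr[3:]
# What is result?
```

arr has length 7. The slice arr[3:] selects indices [3, 4, 5, 6] (3->2, 4->2, 5->4, 6->2), giving [2, 2, 4, 2].

[2, 2, 4, 2]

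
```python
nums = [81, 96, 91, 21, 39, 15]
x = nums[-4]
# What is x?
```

nums has length 6. Negative index -4 maps to positive index 6 + (-4) = 2. nums[2] = 91.

91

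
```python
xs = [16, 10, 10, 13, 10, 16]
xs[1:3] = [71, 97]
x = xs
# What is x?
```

xs starts as [16, 10, 10, 13, 10, 16] (length 6). The slice xs[1:3] covers indices [1, 2] with values [10, 10]. Replacing that slice with [71, 97] (same length) produces [16, 71, 97, 13, 10, 16].

[16, 71, 97, 13, 10, 16]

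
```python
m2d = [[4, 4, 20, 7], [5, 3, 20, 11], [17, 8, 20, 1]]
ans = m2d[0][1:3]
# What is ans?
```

m2d[0] = [4, 4, 20, 7]. m2d[0] has length 4. The slice m2d[0][1:3] selects indices [1, 2] (1->4, 2->20), giving [4, 20].

[4, 20]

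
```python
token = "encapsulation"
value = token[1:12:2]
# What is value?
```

token has length 13. The slice token[1:12:2] selects indices [1, 3, 5, 7, 9, 11] (1->'n', 3->'a', 5->'s', 7->'l', 9->'t', 11->'o'), giving 'naslto'.

'naslto'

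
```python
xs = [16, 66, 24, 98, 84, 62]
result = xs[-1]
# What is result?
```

xs has length 6. Negative index -1 maps to positive index 6 + (-1) = 5. xs[5] = 62.

62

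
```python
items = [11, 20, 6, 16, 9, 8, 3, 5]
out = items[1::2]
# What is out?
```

items has length 8. The slice items[1::2] selects indices [1, 3, 5, 7] (1->20, 3->16, 5->8, 7->5), giving [20, 16, 8, 5].

[20, 16, 8, 5]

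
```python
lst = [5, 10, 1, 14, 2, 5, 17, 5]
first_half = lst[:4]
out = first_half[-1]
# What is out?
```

lst has length 8. The slice lst[:4] selects indices [0, 1, 2, 3] (0->5, 1->10, 2->1, 3->14), giving [5, 10, 1, 14]. So first_half = [5, 10, 1, 14]. Then first_half[-1] = 14.

14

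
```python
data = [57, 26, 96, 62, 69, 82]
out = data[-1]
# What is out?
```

data has length 6. Negative index -1 maps to positive index 6 + (-1) = 5. data[5] = 82.

82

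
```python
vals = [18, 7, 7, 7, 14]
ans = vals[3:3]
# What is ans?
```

vals has length 5. The slice vals[3:3] resolves to an empty index range, so the result is [].

[]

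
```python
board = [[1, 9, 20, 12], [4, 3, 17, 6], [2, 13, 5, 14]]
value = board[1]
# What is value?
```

board has 3 rows. Row 1 is [4, 3, 17, 6].

[4, 3, 17, 6]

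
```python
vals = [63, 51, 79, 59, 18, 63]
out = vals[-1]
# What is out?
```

vals has length 6. Negative index -1 maps to positive index 6 + (-1) = 5. vals[5] = 63.

63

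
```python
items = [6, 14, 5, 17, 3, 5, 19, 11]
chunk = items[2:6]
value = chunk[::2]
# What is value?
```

items has length 8. The slice items[2:6] selects indices [2, 3, 4, 5] (2->5, 3->17, 4->3, 5->5), giving [5, 17, 3, 5]. So chunk = [5, 17, 3, 5]. chunk has length 4. The slice chunk[::2] selects indices [0, 2] (0->5, 2->3), giving [5, 3].

[5, 3]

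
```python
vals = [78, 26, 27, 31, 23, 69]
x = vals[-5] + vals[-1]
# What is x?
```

vals has length 6. Negative index -5 maps to positive index 6 + (-5) = 1. vals[1] = 26.
vals has length 6. Negative index -1 maps to positive index 6 + (-1) = 5. vals[5] = 69.
Sum: 26 + 69 = 95.

95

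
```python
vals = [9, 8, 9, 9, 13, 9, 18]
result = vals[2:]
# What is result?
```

vals has length 7. The slice vals[2:] selects indices [2, 3, 4, 5, 6] (2->9, 3->9, 4->13, 5->9, 6->18), giving [9, 9, 13, 9, 18].

[9, 9, 13, 9, 18]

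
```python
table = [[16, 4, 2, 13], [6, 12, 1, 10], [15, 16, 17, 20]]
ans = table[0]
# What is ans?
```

table has 3 rows. Row 0 is [16, 4, 2, 13].

[16, 4, 2, 13]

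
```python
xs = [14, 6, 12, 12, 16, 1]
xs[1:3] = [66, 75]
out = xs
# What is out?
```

xs starts as [14, 6, 12, 12, 16, 1] (length 6). The slice xs[1:3] covers indices [1, 2] with values [6, 12]. Replacing that slice with [66, 75] (same length) produces [14, 66, 75, 12, 16, 1].

[14, 66, 75, 12, 16, 1]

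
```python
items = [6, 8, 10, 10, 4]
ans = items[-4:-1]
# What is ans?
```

items has length 5. The slice items[-4:-1] selects indices [1, 2, 3] (1->8, 2->10, 3->10), giving [8, 10, 10].

[8, 10, 10]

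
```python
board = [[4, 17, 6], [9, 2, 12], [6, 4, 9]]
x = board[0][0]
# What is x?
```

board[0] = [4, 17, 6]. Taking column 0 of that row yields 4.

4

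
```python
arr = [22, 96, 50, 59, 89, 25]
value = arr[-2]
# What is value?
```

arr has length 6. Negative index -2 maps to positive index 6 + (-2) = 4. arr[4] = 89.

89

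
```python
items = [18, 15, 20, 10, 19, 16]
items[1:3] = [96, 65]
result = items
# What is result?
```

items starts as [18, 15, 20, 10, 19, 16] (length 6). The slice items[1:3] covers indices [1, 2] with values [15, 20]. Replacing that slice with [96, 65] (same length) produces [18, 96, 65, 10, 19, 16].

[18, 96, 65, 10, 19, 16]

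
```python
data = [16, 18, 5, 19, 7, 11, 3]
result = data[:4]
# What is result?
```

data has length 7. The slice data[:4] selects indices [0, 1, 2, 3] (0->16, 1->18, 2->5, 3->19), giving [16, 18, 5, 19].

[16, 18, 5, 19]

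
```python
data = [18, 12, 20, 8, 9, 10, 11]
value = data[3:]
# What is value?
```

data has length 7. The slice data[3:] selects indices [3, 4, 5, 6] (3->8, 4->9, 5->10, 6->11), giving [8, 9, 10, 11].

[8, 9, 10, 11]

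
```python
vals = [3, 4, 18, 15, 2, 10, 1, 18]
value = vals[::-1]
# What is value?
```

vals has length 8. The slice vals[::-1] selects indices [7, 6, 5, 4, 3, 2, 1, 0] (7->18, 6->1, 5->10, 4->2, 3->15, 2->18, 1->4, 0->3), giving [18, 1, 10, 2, 15, 18, 4, 3].

[18, 1, 10, 2, 15, 18, 4, 3]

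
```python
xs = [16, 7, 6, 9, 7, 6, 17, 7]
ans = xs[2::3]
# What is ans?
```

xs has length 8. The slice xs[2::3] selects indices [2, 5] (2->6, 5->6), giving [6, 6].

[6, 6]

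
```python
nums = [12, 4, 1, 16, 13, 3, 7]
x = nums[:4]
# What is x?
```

nums has length 7. The slice nums[:4] selects indices [0, 1, 2, 3] (0->12, 1->4, 2->1, 3->16), giving [12, 4, 1, 16].

[12, 4, 1, 16]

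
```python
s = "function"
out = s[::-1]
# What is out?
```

s has length 8. The slice s[::-1] selects indices [7, 6, 5, 4, 3, 2, 1, 0] (7->'n', 6->'o', 5->'i', 4->'t', 3->'c', 2->'n', 1->'u', 0->'f'), giving 'noitcnuf'.

'noitcnuf'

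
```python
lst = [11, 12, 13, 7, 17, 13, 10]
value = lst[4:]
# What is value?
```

lst has length 7. The slice lst[4:] selects indices [4, 5, 6] (4->17, 5->13, 6->10), giving [17, 13, 10].

[17, 13, 10]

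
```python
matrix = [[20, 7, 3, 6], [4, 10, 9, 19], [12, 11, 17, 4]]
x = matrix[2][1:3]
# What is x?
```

matrix[2] = [12, 11, 17, 4]. matrix[2] has length 4. The slice matrix[2][1:3] selects indices [1, 2] (1->11, 2->17), giving [11, 17].

[11, 17]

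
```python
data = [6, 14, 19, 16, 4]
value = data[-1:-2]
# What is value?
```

data has length 5. The slice data[-1:-2] resolves to an empty index range, so the result is [].

[]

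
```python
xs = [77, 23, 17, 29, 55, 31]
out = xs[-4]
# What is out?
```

xs has length 6. Negative index -4 maps to positive index 6 + (-4) = 2. xs[2] = 17.

17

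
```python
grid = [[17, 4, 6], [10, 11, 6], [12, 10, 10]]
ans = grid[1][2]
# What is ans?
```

grid[1] = [10, 11, 6]. Taking column 2 of that row yields 6.

6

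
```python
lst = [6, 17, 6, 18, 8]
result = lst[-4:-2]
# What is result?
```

lst has length 5. The slice lst[-4:-2] selects indices [1, 2] (1->17, 2->6), giving [17, 6].

[17, 6]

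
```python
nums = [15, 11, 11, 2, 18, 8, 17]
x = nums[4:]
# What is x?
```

nums has length 7. The slice nums[4:] selects indices [4, 5, 6] (4->18, 5->8, 6->17), giving [18, 8, 17].

[18, 8, 17]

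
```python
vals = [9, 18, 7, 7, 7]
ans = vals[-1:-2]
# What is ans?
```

vals has length 5. The slice vals[-1:-2] resolves to an empty index range, so the result is [].

[]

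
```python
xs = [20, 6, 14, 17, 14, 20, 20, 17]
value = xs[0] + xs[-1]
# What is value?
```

xs has length 8. xs[0] = 20.
xs has length 8. Negative index -1 maps to positive index 8 + (-1) = 7. xs[7] = 17.
Sum: 20 + 17 = 37.

37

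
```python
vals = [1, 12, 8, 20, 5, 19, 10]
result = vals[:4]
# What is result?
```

vals has length 7. The slice vals[:4] selects indices [0, 1, 2, 3] (0->1, 1->12, 2->8, 3->20), giving [1, 12, 8, 20].

[1, 12, 8, 20]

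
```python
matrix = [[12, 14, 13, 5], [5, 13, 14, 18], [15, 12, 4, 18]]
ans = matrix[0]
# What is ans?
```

matrix has 3 rows. Row 0 is [12, 14, 13, 5].

[12, 14, 13, 5]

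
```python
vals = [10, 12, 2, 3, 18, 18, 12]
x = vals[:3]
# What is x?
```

vals has length 7. The slice vals[:3] selects indices [0, 1, 2] (0->10, 1->12, 2->2), giving [10, 12, 2].

[10, 12, 2]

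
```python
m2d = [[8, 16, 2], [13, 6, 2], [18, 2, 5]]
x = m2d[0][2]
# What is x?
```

m2d[0] = [8, 16, 2]. Taking column 2 of that row yields 2.

2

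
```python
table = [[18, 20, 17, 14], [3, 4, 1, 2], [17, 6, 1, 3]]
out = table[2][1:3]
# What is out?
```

table[2] = [17, 6, 1, 3]. table[2] has length 4. The slice table[2][1:3] selects indices [1, 2] (1->6, 2->1), giving [6, 1].

[6, 1]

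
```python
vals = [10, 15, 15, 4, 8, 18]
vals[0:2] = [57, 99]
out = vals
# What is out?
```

vals starts as [10, 15, 15, 4, 8, 18] (length 6). The slice vals[0:2] covers indices [0, 1] with values [10, 15]. Replacing that slice with [57, 99] (same length) produces [57, 99, 15, 4, 8, 18].

[57, 99, 15, 4, 8, 18]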